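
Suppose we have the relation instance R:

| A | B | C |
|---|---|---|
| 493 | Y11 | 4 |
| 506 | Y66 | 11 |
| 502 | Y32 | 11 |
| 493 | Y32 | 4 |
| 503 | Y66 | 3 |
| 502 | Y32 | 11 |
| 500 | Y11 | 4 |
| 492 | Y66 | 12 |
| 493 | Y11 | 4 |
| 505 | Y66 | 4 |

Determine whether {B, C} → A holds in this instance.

(B=Y11, C=4): 3 rows → A takes values {493, 500} — violation
(B=Y66, C=11): 1 row → A = 506 ✓
(B=Y32, C=11): 2 rows → A = 502, 502 ✓
(B=Y32, C=4): 1 row → A = 493 ✓
(B=Y66, C=3): 1 row → A = 503 ✓
(B=Y66, C=12): 1 row → A = 492 ✓
(B=Y66, C=4): 1 row → A = 505 ✓
Two rows agree on {B, C} but differ on A, so {B, C} → A does not hold.

No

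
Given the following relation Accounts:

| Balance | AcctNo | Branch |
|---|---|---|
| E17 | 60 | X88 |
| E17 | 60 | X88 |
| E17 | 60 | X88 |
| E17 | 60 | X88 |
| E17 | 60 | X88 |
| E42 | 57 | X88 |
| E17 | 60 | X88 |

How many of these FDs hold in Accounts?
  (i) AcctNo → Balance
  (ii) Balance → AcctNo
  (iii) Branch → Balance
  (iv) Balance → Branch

3

(i) AcctNo → Balance: every LHS value maps to a single RHS value — holds.
(ii) Balance → AcctNo: every LHS value maps to a single RHS value — holds.
(iii) Branch → Balance: Branch=X88: 7 rows → Balance takes values {E17, E42} — violation — fails.
(iv) Balance → Branch: every LHS value maps to a single RHS value — holds.
3 of the 4 dependencies hold.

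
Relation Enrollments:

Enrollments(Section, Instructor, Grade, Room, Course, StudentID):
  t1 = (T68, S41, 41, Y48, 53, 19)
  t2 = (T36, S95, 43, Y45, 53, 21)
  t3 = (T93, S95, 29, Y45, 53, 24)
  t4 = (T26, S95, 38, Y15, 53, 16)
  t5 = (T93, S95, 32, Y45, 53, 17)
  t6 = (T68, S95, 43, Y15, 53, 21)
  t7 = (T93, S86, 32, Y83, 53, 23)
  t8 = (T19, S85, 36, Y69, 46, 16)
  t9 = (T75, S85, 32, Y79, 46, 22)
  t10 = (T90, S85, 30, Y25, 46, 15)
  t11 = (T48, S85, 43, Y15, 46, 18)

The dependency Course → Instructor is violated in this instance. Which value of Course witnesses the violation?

53

Course=53: rows 1, 2, 3, 4, 5, 6, 7 → Instructor takes values {S41, S95, S86} — violation
Course=46: rows 8, 9, 10, 11 → Instructor = S85, S85, S85, S85 ✓
The only Course value with inconsistent Instructor is Course=53.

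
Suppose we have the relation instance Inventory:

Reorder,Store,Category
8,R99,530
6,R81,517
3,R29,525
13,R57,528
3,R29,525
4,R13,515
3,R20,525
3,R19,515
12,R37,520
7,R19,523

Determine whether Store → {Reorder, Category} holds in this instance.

Store=R99: 1 row → {Reorder,Category} = (8, 530) ✓
Store=R81: 1 row → {Reorder,Category} = (6, 517) ✓
Store=R29: 2 rows → {Reorder,Category} = (3, 525), (3, 525) ✓
Store=R57: 1 row → {Reorder,Category} = (13, 528) ✓
Store=R13: 1 row → {Reorder,Category} = (4, 515) ✓
Store=R20: 1 row → {Reorder,Category} = (3, 525) ✓
Store=R19: 2 rows → {Reorder,Category} takes values {(3, 515), (7, 523)} — violation
Store=R37: 1 row → {Reorder,Category} = (12, 520) ✓
Two rows agree on Store but differ on {Reorder, Category}, so Store → {Reorder, Category} does not hold.

No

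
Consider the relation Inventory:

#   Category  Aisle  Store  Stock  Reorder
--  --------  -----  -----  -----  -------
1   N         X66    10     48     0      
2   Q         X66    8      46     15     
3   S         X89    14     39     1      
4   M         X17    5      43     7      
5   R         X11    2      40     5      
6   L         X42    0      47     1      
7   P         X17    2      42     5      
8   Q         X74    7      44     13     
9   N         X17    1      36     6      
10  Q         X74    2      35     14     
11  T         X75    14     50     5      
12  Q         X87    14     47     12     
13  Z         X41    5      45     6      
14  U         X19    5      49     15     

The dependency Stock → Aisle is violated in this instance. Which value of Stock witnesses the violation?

47

Stock=48: row 1 → Aisle = X66 ✓
Stock=46: row 2 → Aisle = X66 ✓
Stock=39: row 3 → Aisle = X89 ✓
Stock=43: row 4 → Aisle = X17 ✓
Stock=40: row 5 → Aisle = X11 ✓
Stock=47: rows 6, 12 → Aisle takes values {X42, X87} — violation
Stock=42: row 7 → Aisle = X17 ✓
Stock=44: row 8 → Aisle = X74 ✓
Stock=36: row 9 → Aisle = X17 ✓
Stock=35: row 10 → Aisle = X74 ✓
Stock=50: row 11 → Aisle = X75 ✓
Stock=45: row 13 → Aisle = X41 ✓
Stock=49: row 14 → Aisle = X19 ✓
The only Stock value with inconsistent Aisle is Stock=47.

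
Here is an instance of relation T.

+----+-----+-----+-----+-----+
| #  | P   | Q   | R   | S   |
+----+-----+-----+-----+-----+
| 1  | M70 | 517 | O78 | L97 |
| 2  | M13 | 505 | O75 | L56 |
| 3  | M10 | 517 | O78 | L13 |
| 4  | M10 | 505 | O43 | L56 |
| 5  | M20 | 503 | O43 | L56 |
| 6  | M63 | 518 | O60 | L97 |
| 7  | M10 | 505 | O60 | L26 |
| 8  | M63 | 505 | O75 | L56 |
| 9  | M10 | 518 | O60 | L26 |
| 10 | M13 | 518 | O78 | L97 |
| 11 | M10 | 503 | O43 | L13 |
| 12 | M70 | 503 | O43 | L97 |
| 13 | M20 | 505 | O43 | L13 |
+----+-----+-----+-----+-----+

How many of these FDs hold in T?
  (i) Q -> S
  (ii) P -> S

0

(i) Q -> S: Q=517: rows 1, 3 → S takes values {L97, L13} — violation; Q=505: rows 2, 4, 7, 8, 13 → S takes values {L56, L26, L13} — violation; Q=503: rows 5, 11, 12 → S takes values {L56, L13, L97} — violation; Q=518: rows 6, 9, 10 → S takes values {L97, L26} — violation — fails.
(ii) P -> S: P=M13: rows 2, 10 → S takes values {L56, L97} — violation; P=M10: rows 3, 4, 7, 9, 11 → S takes values {L13, L56, L26} — violation; P=M20: rows 5, 13 → S takes values {L56, L13} — violation; P=M63: rows 6, 8 → S takes values {L97, L56} — violation — fails.
None of the 2 dependencies hold.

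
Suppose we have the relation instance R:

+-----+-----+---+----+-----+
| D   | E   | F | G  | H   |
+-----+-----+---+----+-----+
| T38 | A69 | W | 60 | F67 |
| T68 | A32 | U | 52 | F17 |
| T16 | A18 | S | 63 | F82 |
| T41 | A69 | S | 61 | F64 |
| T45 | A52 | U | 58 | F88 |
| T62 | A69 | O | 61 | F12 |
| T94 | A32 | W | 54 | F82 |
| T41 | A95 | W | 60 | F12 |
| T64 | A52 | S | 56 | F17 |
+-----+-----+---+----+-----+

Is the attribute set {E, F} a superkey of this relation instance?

Yes

All 9 rows have distinct {E, F} values, so {E, F} → (all attributes) holds and {E, F} is a superkey.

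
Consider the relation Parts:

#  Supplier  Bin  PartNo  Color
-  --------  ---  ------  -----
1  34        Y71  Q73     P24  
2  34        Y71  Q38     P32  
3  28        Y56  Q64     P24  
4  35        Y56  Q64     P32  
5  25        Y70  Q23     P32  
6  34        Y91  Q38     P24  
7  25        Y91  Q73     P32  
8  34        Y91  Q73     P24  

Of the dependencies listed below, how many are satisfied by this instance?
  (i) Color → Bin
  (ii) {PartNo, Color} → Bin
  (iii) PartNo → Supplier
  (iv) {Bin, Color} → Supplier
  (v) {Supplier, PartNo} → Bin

1

(i) Color → Bin: Color=P24: rows 1, 3, 6, 8 → Bin takes values {Y71, Y56, Y91} — violation; Color=P32: rows 2, 4, 5, 7 → Bin takes values {Y71, Y56, Y70, Y91} — violation — fails.
(ii) {PartNo, Color} → Bin: (PartNo=Q73, Color=P24): rows 1, 8 → Bin takes values {Y71, Y91} — violation — fails.
(iii) PartNo → Supplier: PartNo=Q73: rows 1, 7, 8 → Supplier takes values {34, 25} — violation; PartNo=Q64: rows 3, 4 → Supplier takes values {28, 35} — violation — fails.
(iv) {Bin, Color} → Supplier: every LHS value maps to a single RHS value — holds.
(v) {Supplier, PartNo} → Bin: (Supplier=34, PartNo=Q73): rows 1, 8 → Bin takes values {Y71, Y91} — violation; (Supplier=34, PartNo=Q38): rows 2, 6 → Bin takes values {Y71, Y91} — violation — fails.
1 of the 5 dependencies holds.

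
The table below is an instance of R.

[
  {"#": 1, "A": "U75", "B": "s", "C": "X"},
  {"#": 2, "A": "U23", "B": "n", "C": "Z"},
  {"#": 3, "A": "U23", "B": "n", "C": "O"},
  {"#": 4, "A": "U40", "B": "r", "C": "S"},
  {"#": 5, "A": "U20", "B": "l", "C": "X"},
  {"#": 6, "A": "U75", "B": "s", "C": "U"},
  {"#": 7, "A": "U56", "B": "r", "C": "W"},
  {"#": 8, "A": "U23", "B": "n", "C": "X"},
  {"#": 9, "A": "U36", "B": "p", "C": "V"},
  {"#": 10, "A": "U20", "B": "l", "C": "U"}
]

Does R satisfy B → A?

No

B=s: rows 1, 6 → A = U75, U75 ✓
B=n: rows 2, 3, 8 → A = U23, U23, U23 ✓
B=r: rows 4, 7 → A takes values {U40, U56} — violation
B=l: rows 5, 10 → A = U20, U20 ✓
B=p: row 9 → A = U36 ✓
Two rows agree on B but differ on A, so B → A does not hold.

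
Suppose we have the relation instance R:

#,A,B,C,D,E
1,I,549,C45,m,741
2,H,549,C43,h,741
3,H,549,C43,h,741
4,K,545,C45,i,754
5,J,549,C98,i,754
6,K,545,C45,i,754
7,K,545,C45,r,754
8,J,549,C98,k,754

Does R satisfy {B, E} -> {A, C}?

No

(B=549, E=741): rows 1, 2, 3 → {A,C} takes values {(I, C45), (H, C43)} — violation
(B=545, E=754): rows 4, 6, 7 → {A,C} = (K, C45), (K, C45), (K, C45) ✓
(B=549, E=754): rows 5, 8 → {A,C} = (J, C98), (J, C98) ✓
Two rows agree on {B, E} but differ on {A, C}, so {B, E} -> {A, C} does not hold.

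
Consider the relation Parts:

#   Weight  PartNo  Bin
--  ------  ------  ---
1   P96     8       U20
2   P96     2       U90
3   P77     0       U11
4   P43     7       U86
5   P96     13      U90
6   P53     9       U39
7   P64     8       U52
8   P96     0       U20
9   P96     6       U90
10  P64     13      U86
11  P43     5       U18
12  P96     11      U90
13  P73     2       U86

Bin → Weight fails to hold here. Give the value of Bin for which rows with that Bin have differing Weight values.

Bin=U20: rows 1, 8 → Weight = P96, P96 ✓
Bin=U90: rows 2, 5, 9, 12 → Weight = P96, P96, P96, P96 ✓
Bin=U11: row 3 → Weight = P77 ✓
Bin=U86: rows 4, 10, 13 → Weight takes values {P43, P64, P73} — violation
Bin=U39: row 6 → Weight = P53 ✓
Bin=U52: row 7 → Weight = P64 ✓
Bin=U18: row 11 → Weight = P43 ✓
The only Bin value with inconsistent Weight is Bin=U86.

U86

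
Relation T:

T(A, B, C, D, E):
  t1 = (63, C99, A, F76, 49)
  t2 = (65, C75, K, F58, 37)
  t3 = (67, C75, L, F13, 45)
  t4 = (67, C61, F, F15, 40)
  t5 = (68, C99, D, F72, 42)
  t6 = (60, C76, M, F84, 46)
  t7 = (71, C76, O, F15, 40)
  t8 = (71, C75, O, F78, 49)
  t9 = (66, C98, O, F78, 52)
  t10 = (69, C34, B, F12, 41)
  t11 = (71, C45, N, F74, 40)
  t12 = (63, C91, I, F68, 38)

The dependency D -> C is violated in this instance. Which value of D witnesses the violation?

F15

D=F76: row 1 → C = A ✓
D=F58: row 2 → C = K ✓
D=F13: row 3 → C = L ✓
D=F15: rows 4, 7 → C takes values {F, O} — violation
D=F72: row 5 → C = D ✓
D=F84: row 6 → C = M ✓
D=F78: rows 8, 9 → C = O, O ✓
D=F12: row 10 → C = B ✓
D=F74: row 11 → C = N ✓
D=F68: row 12 → C = I ✓
The only D value with inconsistent C is D=F15.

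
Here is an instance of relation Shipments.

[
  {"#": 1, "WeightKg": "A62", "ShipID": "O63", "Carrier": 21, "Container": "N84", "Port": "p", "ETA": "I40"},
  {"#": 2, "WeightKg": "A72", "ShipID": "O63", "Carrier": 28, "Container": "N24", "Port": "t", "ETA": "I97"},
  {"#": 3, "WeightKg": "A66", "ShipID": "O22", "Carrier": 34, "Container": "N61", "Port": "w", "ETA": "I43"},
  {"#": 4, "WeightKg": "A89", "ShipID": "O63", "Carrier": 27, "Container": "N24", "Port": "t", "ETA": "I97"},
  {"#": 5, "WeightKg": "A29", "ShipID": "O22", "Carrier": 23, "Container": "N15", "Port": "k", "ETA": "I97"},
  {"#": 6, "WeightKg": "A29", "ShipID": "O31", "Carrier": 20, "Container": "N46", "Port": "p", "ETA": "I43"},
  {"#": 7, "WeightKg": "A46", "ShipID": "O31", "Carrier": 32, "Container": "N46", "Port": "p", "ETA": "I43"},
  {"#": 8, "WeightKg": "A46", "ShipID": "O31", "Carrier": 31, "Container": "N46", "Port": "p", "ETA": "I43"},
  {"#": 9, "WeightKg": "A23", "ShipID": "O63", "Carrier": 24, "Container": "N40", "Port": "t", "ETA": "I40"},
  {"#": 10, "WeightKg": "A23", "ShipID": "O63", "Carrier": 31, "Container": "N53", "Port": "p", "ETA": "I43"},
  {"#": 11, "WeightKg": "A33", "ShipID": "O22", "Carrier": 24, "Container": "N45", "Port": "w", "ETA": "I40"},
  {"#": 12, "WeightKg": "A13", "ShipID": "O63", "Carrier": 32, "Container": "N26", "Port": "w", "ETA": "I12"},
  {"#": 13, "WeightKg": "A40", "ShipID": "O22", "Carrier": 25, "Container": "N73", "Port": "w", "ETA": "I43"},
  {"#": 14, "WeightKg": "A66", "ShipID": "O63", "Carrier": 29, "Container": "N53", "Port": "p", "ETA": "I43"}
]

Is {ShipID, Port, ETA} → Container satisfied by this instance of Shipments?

(ShipID=O63, Port=p, ETA=I40): row 1 → Container = N84 ✓
(ShipID=O63, Port=t, ETA=I97): rows 2, 4 → Container = N24, N24 ✓
(ShipID=O22, Port=w, ETA=I43): rows 3, 13 → Container takes values {N61, N73} — violation
(ShipID=O22, Port=k, ETA=I97): row 5 → Container = N15 ✓
(ShipID=O31, Port=p, ETA=I43): rows 6, 7, 8 → Container = N46, N46, N46 ✓
(ShipID=O63, Port=t, ETA=I40): row 9 → Container = N40 ✓
(ShipID=O63, Port=p, ETA=I43): rows 10, 14 → Container = N53, N53 ✓
(ShipID=O22, Port=w, ETA=I40): row 11 → Container = N45 ✓
(ShipID=O63, Port=w, ETA=I12): row 12 → Container = N26 ✓
Two rows agree on {ShipID, Port, ETA} but differ on Container, so {ShipID, Port, ETA} → Container does not hold.

No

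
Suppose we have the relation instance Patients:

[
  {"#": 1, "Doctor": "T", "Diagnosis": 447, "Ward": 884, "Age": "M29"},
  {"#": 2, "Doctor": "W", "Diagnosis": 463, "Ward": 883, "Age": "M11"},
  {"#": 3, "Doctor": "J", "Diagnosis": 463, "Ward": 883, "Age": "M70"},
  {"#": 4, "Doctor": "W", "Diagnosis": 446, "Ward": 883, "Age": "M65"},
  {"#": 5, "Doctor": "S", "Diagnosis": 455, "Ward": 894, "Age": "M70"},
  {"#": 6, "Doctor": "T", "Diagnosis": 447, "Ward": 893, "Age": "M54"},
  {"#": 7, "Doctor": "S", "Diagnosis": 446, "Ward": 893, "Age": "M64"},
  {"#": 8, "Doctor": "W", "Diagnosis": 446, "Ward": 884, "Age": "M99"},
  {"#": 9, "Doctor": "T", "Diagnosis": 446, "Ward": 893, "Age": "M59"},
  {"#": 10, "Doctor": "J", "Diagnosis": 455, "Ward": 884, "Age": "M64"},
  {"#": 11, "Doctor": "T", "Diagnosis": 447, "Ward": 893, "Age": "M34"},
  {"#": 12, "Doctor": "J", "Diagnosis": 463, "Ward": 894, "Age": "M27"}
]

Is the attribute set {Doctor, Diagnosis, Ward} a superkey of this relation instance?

No

Rows 6 and 11 have the same {Doctor, Diagnosis, Ward} value (Doctor=T, Diagnosis=447, Ward=893) but are distinct tuples, so {Doctor, Diagnosis, Ward} does not determine every attribute — not a superkey.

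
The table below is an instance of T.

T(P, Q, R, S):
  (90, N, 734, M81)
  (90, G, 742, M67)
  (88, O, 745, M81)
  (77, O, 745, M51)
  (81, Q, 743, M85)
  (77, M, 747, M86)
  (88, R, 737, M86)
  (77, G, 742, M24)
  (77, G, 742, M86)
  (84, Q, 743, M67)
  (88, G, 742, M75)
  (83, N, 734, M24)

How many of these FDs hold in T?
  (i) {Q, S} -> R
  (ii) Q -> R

(i) {Q, S} -> R: every LHS value maps to a single RHS value — holds.
(ii) Q -> R: every LHS value maps to a single RHS value — holds.
2 of the 2 dependencies hold.

2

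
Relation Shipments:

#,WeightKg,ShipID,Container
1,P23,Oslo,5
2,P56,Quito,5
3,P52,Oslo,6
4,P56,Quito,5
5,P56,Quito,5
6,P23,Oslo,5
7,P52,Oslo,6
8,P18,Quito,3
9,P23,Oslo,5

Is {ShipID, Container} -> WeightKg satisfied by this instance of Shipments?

Yes

(ShipID=Oslo, Container=5): rows 1, 6, 9 → WeightKg = P23, P23, P23 ✓
(ShipID=Quito, Container=5): rows 2, 4, 5 → WeightKg = P56, P56, P56 ✓
(ShipID=Oslo, Container=6): rows 3, 7 → WeightKg = P52, P52 ✓
(ShipID=Quito, Container=3): row 8 → WeightKg = P18 ✓
Every {ShipID, Container} value is associated with a single WeightKg value, so {ShipID, Container} -> WeightKg holds.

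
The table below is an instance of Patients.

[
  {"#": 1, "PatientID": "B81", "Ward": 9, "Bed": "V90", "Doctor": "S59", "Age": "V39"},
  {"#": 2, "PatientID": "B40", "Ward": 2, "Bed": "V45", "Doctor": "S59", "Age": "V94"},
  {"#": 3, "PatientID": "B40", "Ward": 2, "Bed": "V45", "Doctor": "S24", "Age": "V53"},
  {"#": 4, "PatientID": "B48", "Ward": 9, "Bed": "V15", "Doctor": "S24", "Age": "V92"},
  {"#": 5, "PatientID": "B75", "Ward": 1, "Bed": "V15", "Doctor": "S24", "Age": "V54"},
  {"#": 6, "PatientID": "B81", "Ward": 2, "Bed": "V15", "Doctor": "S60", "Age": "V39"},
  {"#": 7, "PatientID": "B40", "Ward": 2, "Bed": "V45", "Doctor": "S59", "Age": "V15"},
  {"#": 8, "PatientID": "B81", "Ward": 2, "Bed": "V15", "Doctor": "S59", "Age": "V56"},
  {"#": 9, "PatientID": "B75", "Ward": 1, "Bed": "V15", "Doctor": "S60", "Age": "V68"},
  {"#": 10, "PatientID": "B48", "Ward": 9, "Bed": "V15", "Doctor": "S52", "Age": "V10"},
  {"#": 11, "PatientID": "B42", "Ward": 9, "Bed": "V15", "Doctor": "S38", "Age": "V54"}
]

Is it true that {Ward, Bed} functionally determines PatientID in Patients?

(Ward=9, Bed=V90): row 1 → PatientID = B81 ✓
(Ward=2, Bed=V45): rows 2, 3, 7 → PatientID = B40, B40, B40 ✓
(Ward=9, Bed=V15): rows 4, 10, 11 → PatientID takes values {B48, B42} — violation
(Ward=1, Bed=V15): rows 5, 9 → PatientID = B75, B75 ✓
(Ward=2, Bed=V15): rows 6, 8 → PatientID = B81, B81 ✓
Two rows agree on {Ward, Bed} but differ on PatientID, so {Ward, Bed} → PatientID does not hold.

No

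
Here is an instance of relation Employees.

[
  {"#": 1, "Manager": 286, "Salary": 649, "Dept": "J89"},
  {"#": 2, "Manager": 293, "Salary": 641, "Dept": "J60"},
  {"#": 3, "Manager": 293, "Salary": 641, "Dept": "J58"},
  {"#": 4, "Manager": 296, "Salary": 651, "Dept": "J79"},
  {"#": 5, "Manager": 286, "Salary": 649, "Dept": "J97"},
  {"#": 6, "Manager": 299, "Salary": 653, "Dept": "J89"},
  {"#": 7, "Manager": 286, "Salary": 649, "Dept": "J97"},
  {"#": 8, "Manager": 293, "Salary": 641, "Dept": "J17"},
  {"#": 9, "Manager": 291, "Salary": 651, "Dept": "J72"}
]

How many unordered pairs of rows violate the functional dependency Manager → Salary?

Manager=286: all 3 rows agree on Salary — 0 pairs.
Manager=293: all 3 rows agree on Salary — 0 pairs.

0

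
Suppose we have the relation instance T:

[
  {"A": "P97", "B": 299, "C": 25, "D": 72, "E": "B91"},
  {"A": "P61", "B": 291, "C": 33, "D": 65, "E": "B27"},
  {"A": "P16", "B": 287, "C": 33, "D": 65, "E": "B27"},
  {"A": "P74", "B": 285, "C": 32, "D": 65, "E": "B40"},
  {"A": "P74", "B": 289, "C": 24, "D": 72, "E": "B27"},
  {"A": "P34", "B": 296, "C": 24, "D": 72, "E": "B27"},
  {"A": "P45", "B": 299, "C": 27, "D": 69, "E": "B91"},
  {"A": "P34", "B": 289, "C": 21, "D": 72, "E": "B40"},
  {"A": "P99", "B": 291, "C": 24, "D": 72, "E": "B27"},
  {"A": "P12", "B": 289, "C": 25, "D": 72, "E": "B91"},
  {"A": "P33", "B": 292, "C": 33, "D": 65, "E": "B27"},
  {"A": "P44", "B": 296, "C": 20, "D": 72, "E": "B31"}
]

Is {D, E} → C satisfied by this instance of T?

Yes

(D=72, E=B91): 2 rows → C = 25, 25 ✓
(D=65, E=B27): 3 rows → C = 33, 33, 33 ✓
(D=65, E=B40): 1 row → C = 32 ✓
(D=72, E=B27): 3 rows → C = 24, 24, 24 ✓
(D=69, E=B91): 1 row → C = 27 ✓
(D=72, E=B40): 1 row → C = 21 ✓
(D=72, E=B31): 1 row → C = 20 ✓
Every {D, E} value is associated with a single C value, so {D, E} → C holds.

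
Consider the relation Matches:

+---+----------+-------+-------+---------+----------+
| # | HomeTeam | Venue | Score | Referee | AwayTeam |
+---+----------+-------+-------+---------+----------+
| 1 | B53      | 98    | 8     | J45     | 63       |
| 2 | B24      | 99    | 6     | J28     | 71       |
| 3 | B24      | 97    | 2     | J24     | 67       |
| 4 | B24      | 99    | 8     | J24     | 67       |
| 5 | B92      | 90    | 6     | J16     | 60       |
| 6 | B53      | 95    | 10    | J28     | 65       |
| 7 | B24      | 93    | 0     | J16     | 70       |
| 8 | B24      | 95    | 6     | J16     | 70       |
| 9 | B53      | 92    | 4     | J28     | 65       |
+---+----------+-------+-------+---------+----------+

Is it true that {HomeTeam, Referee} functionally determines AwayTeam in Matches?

(HomeTeam=B53, Referee=J45): row 1 → AwayTeam = 63 ✓
(HomeTeam=B24, Referee=J28): row 2 → AwayTeam = 71 ✓
(HomeTeam=B24, Referee=J24): rows 3, 4 → AwayTeam = 67, 67 ✓
(HomeTeam=B92, Referee=J16): row 5 → AwayTeam = 60 ✓
(HomeTeam=B53, Referee=J28): rows 6, 9 → AwayTeam = 65, 65 ✓
(HomeTeam=B24, Referee=J16): rows 7, 8 → AwayTeam = 70, 70 ✓
Every {HomeTeam, Referee} value is associated with a single AwayTeam value, so {HomeTeam, Referee} → AwayTeam holds.

Yes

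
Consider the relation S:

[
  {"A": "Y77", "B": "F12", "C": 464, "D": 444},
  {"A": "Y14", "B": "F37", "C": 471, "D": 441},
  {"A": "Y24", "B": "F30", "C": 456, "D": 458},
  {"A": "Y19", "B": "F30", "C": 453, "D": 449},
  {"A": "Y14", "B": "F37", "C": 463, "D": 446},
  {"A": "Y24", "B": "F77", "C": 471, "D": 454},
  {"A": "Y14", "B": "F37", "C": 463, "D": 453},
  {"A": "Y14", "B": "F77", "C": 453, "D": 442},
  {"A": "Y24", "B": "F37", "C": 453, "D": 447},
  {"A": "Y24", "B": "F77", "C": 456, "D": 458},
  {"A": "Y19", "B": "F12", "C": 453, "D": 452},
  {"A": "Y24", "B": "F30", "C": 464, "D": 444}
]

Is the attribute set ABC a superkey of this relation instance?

Two distinct rows share (A=Y14, B=F37, C=463), so ABC does not determine every attribute — not a superkey.

No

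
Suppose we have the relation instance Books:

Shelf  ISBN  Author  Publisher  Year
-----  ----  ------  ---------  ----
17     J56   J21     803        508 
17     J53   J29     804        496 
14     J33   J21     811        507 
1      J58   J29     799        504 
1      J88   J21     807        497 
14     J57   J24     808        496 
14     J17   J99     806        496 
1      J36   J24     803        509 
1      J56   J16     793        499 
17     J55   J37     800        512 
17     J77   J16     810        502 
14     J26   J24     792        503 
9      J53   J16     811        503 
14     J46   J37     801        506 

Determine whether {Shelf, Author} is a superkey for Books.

No

Two distinct rows share (Shelf=14, Author=J24), so {Shelf, Author} does not determine every attribute — not a superkey.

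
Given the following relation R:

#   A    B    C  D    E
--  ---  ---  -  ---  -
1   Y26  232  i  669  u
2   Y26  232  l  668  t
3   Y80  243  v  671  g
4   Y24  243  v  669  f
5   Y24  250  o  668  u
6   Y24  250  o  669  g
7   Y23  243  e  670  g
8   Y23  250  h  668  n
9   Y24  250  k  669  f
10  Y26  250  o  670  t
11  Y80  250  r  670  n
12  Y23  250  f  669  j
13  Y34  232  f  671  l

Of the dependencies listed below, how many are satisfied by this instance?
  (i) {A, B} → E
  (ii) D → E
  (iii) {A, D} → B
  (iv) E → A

0

(i) {A, B} → E: (A=Y26, B=232): rows 1, 2 → E takes values {u, t} — violation; (A=Y24, B=250): rows 5, 6, 9 → E takes values {u, g, f} — violation; (A=Y23, B=250): rows 8, 12 → E takes values {n, j} — violation — fails.
(ii) D → E: D=669: rows 1, 4, 6, 9, 12 → E takes values {u, f, g, j} — violation; D=668: rows 2, 5, 8 → E takes values {t, u, n} — violation; D=671: rows 3, 13 → E takes values {g, l} — violation; D=670: rows 7, 10, 11 → E takes values {g, t, n} — violation — fails.
(iii) {A, D} → B: (A=Y24, D=669): rows 4, 6, 9 → B takes values {243, 250} — violation — fails.
(iv) E → A: E=u: rows 1, 5 → A takes values {Y26, Y24} — violation; E=g: rows 3, 6, 7 → A takes values {Y80, Y24, Y23} — violation; E=n: rows 8, 11 → A takes values {Y23, Y80} — violation — fails.
None of the 4 dependencies hold.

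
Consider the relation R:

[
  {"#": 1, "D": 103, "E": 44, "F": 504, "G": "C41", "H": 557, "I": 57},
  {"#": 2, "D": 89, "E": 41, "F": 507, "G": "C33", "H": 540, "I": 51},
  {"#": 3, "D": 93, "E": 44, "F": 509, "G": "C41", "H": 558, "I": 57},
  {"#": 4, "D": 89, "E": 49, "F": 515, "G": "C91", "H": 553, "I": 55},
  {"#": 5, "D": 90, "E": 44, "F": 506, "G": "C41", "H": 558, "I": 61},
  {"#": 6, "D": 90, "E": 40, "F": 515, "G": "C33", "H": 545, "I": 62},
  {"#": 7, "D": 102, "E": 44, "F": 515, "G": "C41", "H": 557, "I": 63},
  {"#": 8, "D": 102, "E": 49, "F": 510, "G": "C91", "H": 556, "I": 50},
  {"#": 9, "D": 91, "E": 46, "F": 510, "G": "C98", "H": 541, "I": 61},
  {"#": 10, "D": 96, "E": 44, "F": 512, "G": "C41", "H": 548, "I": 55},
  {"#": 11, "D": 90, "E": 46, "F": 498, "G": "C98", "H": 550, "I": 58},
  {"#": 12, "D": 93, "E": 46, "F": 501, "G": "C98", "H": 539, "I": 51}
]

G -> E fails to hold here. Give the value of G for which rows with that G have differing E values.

C33

G=C41: rows 1, 3, 5, 7, 10 → E = 44, 44, 44, 44, 44 ✓
G=C33: rows 2, 6 → E takes values {41, 40} — violation
G=C91: rows 4, 8 → E = 49, 49 ✓
G=C98: rows 9, 11, 12 → E = 46, 46, 46 ✓
The only G value with inconsistent E is G=C33.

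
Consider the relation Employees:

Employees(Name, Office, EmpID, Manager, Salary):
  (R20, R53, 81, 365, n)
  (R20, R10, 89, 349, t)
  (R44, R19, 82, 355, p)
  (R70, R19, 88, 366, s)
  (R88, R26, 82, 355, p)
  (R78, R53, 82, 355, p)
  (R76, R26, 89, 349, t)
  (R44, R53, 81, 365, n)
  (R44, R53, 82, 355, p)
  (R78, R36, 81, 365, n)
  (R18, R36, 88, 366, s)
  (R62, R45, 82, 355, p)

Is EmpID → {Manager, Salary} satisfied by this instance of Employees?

EmpID=81: 3 rows → {Manager,Salary} = (365, n), (365, n), (365, n) ✓
EmpID=89: 2 rows → {Manager,Salary} = (349, t), (349, t) ✓
EmpID=82: 5 rows → {Manager,Salary} = (355, p), (355, p), (355, p), (355, p), (355, p) ✓
EmpID=88: 2 rows → {Manager,Salary} = (366, s), (366, s) ✓
Every EmpID value is associated with a single {Manager, Salary} value, so EmpID → {Manager, Salary} holds.

Yes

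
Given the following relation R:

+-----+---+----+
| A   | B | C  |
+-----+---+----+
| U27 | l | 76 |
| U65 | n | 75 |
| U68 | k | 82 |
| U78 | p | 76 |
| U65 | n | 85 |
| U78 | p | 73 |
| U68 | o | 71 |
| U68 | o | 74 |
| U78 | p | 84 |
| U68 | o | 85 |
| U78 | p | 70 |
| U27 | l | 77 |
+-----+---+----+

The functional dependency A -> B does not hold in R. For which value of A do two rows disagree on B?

A=U27: 2 rows → B = l, l ✓
A=U65: 2 rows → B = n, n ✓
A=U68: 4 rows → B takes values {k, o} — violation
A=U78: 4 rows → B = p, p, p, p ✓
The only A value with inconsistent B is A=U68.

U68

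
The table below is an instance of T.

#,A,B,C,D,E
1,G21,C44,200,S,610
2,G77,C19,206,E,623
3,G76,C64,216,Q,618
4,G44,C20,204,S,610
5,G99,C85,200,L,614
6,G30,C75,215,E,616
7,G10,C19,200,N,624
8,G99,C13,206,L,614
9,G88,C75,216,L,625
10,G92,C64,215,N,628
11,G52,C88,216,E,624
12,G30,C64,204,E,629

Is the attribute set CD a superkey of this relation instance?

Yes

All 12 rows have distinct CD values, so CD → (all attributes) holds and CD is a superkey.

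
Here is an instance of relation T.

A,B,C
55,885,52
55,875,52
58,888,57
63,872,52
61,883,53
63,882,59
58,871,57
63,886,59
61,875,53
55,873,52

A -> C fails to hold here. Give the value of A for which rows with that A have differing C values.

A=55: 3 rows → C = 52, 52, 52 ✓
A=58: 2 rows → C = 57, 57 ✓
A=63: 3 rows → C takes values {52, 59} — violation
A=61: 2 rows → C = 53, 53 ✓
The only A value with inconsistent C is A=63.

63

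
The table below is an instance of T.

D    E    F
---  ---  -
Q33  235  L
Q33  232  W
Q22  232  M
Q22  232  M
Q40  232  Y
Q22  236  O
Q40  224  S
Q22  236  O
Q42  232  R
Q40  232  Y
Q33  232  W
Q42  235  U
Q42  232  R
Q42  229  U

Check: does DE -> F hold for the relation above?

Yes

(D=Q33, E=235): 1 row → F = L ✓
(D=Q33, E=232): 2 rows → F = W, W ✓
(D=Q22, E=232): 2 rows → F = M, M ✓
(D=Q40, E=232): 2 rows → F = Y, Y ✓
(D=Q22, E=236): 2 rows → F = O, O ✓
(D=Q40, E=224): 1 row → F = S ✓
(D=Q42, E=232): 2 rows → F = R, R ✓
(D=Q42, E=235): 1 row → F = U ✓
(D=Q42, E=229): 1 row → F = U ✓
Every DE value is associated with a single F value, so DE -> F holds.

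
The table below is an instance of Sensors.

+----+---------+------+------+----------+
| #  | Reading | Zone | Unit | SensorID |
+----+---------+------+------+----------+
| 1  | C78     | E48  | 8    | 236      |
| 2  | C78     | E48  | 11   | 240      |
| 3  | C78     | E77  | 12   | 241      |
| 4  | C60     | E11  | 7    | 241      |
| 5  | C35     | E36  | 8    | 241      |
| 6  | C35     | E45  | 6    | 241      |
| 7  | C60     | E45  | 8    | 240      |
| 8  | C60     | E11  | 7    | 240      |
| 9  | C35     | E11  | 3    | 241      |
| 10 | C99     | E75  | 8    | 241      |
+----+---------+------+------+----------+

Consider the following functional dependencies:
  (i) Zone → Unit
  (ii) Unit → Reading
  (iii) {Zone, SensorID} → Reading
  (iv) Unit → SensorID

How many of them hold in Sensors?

0

(i) Zone → Unit: Zone=E48: rows 1, 2 → Unit takes values {8, 11} — violation; Zone=E11: rows 4, 8, 9 → Unit takes values {7, 3} — violation; Zone=E45: rows 6, 7 → Unit takes values {6, 8} — violation — fails.
(ii) Unit → Reading: Unit=8: rows 1, 5, 7, 10 → Reading takes values {C78, C35, C60, C99} — violation — fails.
(iii) {Zone, SensorID} → Reading: (Zone=E11, SensorID=241): rows 4, 9 → Reading takes values {C60, C35} — violation — fails.
(iv) Unit → SensorID: Unit=8: rows 1, 5, 7, 10 → SensorID takes values {236, 241, 240} — violation; Unit=7: rows 4, 8 → SensorID takes values {241, 240} — violation — fails.
None of the 4 dependencies hold.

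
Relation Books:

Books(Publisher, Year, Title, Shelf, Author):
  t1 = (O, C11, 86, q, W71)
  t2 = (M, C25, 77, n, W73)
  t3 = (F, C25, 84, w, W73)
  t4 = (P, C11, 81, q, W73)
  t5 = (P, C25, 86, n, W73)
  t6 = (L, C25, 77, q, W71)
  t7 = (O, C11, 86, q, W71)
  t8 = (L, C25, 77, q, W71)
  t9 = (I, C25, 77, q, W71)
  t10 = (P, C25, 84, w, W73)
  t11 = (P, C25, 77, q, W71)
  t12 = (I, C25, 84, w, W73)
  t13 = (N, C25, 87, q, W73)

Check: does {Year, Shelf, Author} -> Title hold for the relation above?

No

(Year=C11, Shelf=q, Author=W71): rows 1, 7 → Title = 86, 86 ✓
(Year=C25, Shelf=n, Author=W73): rows 2, 5 → Title takes values {77, 86} — violation
(Year=C25, Shelf=w, Author=W73): rows 3, 10, 12 → Title = 84, 84, 84 ✓
(Year=C11, Shelf=q, Author=W73): row 4 → Title = 81 ✓
(Year=C25, Shelf=q, Author=W71): rows 6, 8, 9, 11 → Title = 77, 77, 77, 77 ✓
(Year=C25, Shelf=q, Author=W73): row 13 → Title = 87 ✓
Two rows agree on {Year, Shelf, Author} but differ on Title, so {Year, Shelf, Author} -> Title does not hold.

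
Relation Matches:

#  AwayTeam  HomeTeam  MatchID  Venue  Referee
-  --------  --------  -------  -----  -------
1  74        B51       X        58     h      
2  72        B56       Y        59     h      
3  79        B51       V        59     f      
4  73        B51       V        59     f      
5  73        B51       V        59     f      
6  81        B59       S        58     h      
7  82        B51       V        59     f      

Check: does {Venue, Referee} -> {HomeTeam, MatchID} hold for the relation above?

No

(Venue=58, Referee=h): rows 1, 6 → {HomeTeam,MatchID} takes values {(B51, X), (B59, S)} — violation
(Venue=59, Referee=h): row 2 → {HomeTeam,MatchID} = (B56, Y) ✓
(Venue=59, Referee=f): rows 3, 4, 5, 7 → {HomeTeam,MatchID} = (B51, V), (B51, V), (B51, V), (B51, V) ✓
Two rows agree on {Venue, Referee} but differ on {HomeTeam, MatchID}, so {Venue, Referee} -> {HomeTeam, MatchID} does not hold.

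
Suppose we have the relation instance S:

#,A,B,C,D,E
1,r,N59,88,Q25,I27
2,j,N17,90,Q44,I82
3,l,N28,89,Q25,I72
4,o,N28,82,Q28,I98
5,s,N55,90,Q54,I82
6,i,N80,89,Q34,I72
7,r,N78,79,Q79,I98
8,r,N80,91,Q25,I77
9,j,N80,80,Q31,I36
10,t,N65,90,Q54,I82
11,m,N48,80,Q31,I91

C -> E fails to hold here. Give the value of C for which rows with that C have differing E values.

80

C=88: row 1 → E = I27 ✓
C=90: rows 2, 5, 10 → E = I82, I82, I82 ✓
C=89: rows 3, 6 → E = I72, I72 ✓
C=82: row 4 → E = I98 ✓
C=79: row 7 → E = I98 ✓
C=91: row 8 → E = I77 ✓
C=80: rows 9, 11 → E takes values {I36, I91} — violation
The only C value with inconsistent E is C=80.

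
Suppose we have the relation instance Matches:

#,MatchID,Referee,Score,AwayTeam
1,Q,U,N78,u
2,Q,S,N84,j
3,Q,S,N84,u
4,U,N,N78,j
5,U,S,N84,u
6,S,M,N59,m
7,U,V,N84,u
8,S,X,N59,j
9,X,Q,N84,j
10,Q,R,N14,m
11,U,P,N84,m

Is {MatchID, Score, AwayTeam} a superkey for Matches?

Rows 5 and 7 have the same {MatchID, Score, AwayTeam} value (MatchID=U, Score=N84, AwayTeam=u) but are distinct tuples, so {MatchID, Score, AwayTeam} does not determine every attribute — not a superkey.

No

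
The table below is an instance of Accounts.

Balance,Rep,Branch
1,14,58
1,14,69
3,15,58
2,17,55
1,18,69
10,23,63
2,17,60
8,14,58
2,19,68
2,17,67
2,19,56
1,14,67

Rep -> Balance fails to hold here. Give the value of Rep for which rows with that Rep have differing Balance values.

Rep=14: 4 rows → Balance takes values {1, 8} — violation
Rep=15: 1 row → Balance = 3 ✓
Rep=17: 3 rows → Balance = 2, 2, 2 ✓
Rep=18: 1 row → Balance = 1 ✓
Rep=23: 1 row → Balance = 10 ✓
Rep=19: 2 rows → Balance = 2, 2 ✓
The only Rep value with inconsistent Balance is Rep=14.

14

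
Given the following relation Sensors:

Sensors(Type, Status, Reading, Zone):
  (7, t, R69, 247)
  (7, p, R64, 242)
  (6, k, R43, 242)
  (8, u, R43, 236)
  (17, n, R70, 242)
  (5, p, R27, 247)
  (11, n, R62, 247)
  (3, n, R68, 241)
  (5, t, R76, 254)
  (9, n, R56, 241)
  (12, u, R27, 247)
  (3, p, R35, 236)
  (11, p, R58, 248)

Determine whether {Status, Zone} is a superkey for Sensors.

No

Two distinct rows share (Status=n, Zone=241), so {Status, Zone} does not determine every attribute — not a superkey.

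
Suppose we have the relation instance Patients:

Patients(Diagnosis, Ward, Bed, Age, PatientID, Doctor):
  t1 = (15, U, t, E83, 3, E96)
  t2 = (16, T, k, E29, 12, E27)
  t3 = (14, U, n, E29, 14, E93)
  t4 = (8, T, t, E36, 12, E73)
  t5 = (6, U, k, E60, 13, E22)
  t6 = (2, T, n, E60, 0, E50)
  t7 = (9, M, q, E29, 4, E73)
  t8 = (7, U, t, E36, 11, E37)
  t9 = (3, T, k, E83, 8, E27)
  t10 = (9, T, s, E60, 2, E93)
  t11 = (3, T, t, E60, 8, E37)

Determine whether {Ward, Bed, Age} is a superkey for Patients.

Yes

All 11 rows have distinct {Ward, Bed, Age} values, so {Ward, Bed, Age} → (all attributes) holds and {Ward, Bed, Age} is a superkey.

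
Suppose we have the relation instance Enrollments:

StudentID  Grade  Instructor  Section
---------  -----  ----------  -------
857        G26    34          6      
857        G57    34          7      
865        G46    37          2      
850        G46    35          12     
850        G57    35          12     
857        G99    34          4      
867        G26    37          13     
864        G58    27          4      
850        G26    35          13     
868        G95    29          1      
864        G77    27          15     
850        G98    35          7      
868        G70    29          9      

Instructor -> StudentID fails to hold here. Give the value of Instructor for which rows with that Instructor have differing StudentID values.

37

Instructor=34: 3 rows → StudentID = 857, 857, 857 ✓
Instructor=37: 2 rows → StudentID takes values {865, 867} — violation
Instructor=35: 4 rows → StudentID = 850, 850, 850, 850 ✓
Instructor=27: 2 rows → StudentID = 864, 864 ✓
Instructor=29: 2 rows → StudentID = 868, 868 ✓
The only Instructor value with inconsistent StudentID is Instructor=37.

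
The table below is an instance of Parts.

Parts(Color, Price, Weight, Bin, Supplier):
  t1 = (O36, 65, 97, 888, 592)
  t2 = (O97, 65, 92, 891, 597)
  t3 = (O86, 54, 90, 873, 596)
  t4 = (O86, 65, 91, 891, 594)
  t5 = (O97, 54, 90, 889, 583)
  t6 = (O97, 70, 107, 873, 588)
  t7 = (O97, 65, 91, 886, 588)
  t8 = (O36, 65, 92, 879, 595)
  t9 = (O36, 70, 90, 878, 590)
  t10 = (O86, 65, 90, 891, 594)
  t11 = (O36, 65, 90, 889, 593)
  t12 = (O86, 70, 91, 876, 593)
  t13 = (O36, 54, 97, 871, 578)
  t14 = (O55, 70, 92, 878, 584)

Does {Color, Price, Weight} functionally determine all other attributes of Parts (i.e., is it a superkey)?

All 14 rows have distinct {Color, Price, Weight} values, so {Color, Price, Weight} → (all attributes) holds and {Color, Price, Weight} is a superkey.

Yes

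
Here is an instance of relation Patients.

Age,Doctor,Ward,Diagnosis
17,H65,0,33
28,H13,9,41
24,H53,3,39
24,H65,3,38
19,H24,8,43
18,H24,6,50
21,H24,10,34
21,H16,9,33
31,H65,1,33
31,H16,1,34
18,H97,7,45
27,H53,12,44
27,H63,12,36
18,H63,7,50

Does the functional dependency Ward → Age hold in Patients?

Ward=0: 1 row → Age = 17 ✓
Ward=9: 2 rows → Age takes values {28, 21} — violation
Ward=3: 2 rows → Age = 24, 24 ✓
Ward=8: 1 row → Age = 19 ✓
Ward=6: 1 row → Age = 18 ✓
Ward=10: 1 row → Age = 21 ✓
Ward=1: 2 rows → Age = 31, 31 ✓
Ward=7: 2 rows → Age = 18, 18 ✓
Ward=12: 2 rows → Age = 27, 27 ✓
Two rows agree on Ward but differ on Age, so Ward → Age does not hold.

No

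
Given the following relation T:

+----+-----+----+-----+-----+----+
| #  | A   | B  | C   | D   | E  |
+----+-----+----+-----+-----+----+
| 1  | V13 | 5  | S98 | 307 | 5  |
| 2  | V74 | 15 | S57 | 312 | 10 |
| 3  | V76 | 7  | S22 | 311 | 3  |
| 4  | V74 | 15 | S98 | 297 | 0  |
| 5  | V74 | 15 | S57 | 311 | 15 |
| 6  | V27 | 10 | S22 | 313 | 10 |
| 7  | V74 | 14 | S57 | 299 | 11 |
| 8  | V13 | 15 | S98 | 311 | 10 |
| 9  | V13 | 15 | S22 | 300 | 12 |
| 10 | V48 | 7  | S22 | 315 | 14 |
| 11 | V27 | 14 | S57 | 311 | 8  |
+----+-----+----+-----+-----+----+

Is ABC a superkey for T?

No

Rows 2 and 5 have the same ABC value (A=V74, B=15, C=S57) but are distinct tuples, so ABC does not determine every attribute — not a superkey.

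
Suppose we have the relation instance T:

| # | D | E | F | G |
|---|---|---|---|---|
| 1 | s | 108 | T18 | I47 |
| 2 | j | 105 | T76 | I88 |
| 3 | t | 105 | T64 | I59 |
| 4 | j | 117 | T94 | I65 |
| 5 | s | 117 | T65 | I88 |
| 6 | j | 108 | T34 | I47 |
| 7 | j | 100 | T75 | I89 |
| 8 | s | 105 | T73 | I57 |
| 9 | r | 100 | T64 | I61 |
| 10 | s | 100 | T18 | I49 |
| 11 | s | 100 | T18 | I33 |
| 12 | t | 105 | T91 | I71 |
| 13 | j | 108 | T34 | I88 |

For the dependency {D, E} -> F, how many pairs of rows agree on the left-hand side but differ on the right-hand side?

1

(D=t, E=105): violating pairs (3,12) — 1 pair.
(D=j, E=108): all 2 rows agree on F — 0 pairs.
(D=s, E=100): all 2 rows agree on F — 0 pairs.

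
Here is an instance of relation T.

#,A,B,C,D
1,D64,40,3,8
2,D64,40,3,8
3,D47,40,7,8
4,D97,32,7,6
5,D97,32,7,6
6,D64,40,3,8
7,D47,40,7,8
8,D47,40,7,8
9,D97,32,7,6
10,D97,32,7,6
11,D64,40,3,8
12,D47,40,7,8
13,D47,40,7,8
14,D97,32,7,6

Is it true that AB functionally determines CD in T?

(A=D64, B=40): rows 1, 2, 6, 11 → {C,D} = (3, 8), (3, 8), (3, 8), (3, 8) ✓
(A=D47, B=40): rows 3, 7, 8, 12, 13 → {C,D} = (7, 8), (7, 8), (7, 8), (7, 8), (7, 8) ✓
(A=D97, B=32): rows 4, 5, 9, 10, 14 → {C,D} = (7, 6), (7, 6), (7, 6), (7, 6), (7, 6) ✓
Every AB value is associated with a single CD value, so AB → CD holds.

Yes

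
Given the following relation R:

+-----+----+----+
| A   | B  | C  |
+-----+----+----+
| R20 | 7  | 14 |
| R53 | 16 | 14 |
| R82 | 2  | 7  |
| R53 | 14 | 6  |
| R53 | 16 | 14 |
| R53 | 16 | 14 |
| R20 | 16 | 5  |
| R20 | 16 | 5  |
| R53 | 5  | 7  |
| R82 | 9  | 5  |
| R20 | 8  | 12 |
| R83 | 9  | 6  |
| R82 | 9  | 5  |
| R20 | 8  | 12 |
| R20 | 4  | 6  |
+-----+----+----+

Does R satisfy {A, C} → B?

(A=R20, C=14): 1 row → B = 7 ✓
(A=R53, C=14): 3 rows → B = 16, 16, 16 ✓
(A=R82, C=7): 1 row → B = 2 ✓
(A=R53, C=6): 1 row → B = 14 ✓
(A=R20, C=5): 2 rows → B = 16, 16 ✓
(A=R53, C=7): 1 row → B = 5 ✓
(A=R82, C=5): 2 rows → B = 9, 9 ✓
(A=R20, C=12): 2 rows → B = 8, 8 ✓
(A=R83, C=6): 1 row → B = 9 ✓
(A=R20, C=6): 1 row → B = 4 ✓
Every {A, C} value is associated with a single B value, so {A, C} → B holds.

Yes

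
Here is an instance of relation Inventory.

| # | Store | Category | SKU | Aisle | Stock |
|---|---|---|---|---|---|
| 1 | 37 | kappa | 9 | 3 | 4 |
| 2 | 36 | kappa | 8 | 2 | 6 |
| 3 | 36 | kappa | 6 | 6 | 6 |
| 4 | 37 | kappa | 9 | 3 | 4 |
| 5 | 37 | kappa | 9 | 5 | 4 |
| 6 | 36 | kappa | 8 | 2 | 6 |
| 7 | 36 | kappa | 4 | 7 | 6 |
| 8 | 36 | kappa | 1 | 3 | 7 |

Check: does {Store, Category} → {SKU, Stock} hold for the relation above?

No

(Store=37, Category=kappa): rows 1, 4, 5 → {SKU,Stock} = (9, 4), (9, 4), (9, 4) ✓
(Store=36, Category=kappa): rows 2, 3, 6, 7, 8 → {SKU,Stock} takes values {(8, 6), (6, 6), (4, 6), (1, 7)} — violation
Two rows agree on {Store, Category} but differ on {SKU, Stock}, so {Store, Category} → {SKU, Stock} does not hold.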